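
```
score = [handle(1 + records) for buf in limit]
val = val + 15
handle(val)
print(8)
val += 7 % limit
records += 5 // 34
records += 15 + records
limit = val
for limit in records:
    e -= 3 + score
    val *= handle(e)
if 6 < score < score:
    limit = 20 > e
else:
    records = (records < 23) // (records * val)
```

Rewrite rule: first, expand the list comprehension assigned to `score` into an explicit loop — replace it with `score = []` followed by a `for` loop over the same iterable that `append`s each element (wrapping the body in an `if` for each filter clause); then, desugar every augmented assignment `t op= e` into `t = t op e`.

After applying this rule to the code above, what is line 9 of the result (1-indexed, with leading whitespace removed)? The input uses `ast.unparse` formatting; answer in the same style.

Transformed code:
score = []
for buf in limit:
    score.append(handle(1 + records))
val = val + 15
handle(val)
print(8)
val = val + 7 % limit
records = records + 5 // 34
records = records + (15 + records)
limit = val
for limit in records:
    e = e - (3 + score)
    val = val * handle(e)
if 6 < score < score:
    limit = 20 > e
else:
    records = (records < 23) // (records * val)

records = records + (15 + records)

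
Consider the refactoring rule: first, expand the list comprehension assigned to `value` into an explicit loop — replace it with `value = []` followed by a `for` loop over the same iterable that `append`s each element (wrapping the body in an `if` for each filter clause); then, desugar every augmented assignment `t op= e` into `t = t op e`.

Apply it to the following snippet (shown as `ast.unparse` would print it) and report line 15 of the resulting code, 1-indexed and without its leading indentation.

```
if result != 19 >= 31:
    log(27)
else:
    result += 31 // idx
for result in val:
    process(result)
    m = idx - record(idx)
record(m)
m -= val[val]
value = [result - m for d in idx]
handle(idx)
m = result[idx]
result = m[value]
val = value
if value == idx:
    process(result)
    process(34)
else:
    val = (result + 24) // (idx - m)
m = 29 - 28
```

Transformed code:
if result != 19 >= 31:
    log(27)
else:
    result = result + 31 // idx
for result in val:
    process(result)
    m = idx - record(idx)
record(m)
m = m - val[val]
value = []
for d in idx:
    value.append(result - m)
handle(idx)
m = result[idx]
result = m[value]
val = value
if value == idx:
    process(result)
    process(34)
else:
    val = (result + 24) // (idx - m)
m = 29 - 28

result = m[value]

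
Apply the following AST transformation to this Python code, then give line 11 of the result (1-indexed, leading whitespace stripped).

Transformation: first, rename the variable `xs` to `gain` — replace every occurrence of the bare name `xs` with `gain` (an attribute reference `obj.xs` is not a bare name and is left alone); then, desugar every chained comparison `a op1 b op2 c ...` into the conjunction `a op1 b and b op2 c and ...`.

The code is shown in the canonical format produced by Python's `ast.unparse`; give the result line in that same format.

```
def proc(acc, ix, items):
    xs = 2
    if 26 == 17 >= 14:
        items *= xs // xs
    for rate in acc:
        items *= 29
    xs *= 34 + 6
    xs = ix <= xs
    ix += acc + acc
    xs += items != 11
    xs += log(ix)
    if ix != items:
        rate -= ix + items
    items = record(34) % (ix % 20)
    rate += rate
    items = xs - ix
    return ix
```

gain += log(ix)

Transformed code:
def proc(acc, ix, items):
    gain = 2
    if 26 == 17 and 17 >= 14:
        items *= gain // gain
    for rate in acc:
        items *= 29
    gain *= 34 + 6
    gain = ix <= gain
    ix += acc + acc
    gain += items != 11
    gain += log(ix)
    if ix != items:
        rate -= ix + items
    items = record(34) % (ix % 20)
    rate += rate
    items = gain - ix
    return ix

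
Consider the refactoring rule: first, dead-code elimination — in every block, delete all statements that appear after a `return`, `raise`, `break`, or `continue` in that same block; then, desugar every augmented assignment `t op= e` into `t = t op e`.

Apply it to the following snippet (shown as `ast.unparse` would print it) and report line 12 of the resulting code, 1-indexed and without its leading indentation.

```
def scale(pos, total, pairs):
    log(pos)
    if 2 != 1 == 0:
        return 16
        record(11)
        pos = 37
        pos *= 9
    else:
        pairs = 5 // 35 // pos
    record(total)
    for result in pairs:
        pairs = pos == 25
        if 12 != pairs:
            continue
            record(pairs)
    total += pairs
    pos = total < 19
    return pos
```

Transformed code:
def scale(pos, total, pairs):
    log(pos)
    if 2 != 1 == 0:
        return 16
    else:
        pairs = 5 // 35 // pos
    record(total)
    for result in pairs:
        pairs = pos == 25
        if 12 != pairs:
            continue
    total = total + pairs
    pos = total < 19
    return pos

total = total + pairs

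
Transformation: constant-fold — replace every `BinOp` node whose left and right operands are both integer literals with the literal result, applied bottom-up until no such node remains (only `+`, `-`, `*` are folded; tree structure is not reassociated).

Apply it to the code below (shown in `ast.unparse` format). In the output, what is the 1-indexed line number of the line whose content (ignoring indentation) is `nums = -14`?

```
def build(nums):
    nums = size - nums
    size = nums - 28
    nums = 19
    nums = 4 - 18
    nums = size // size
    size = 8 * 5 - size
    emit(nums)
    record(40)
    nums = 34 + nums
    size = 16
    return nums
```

5

Transformed code:
def build(nums):
    nums = size - nums
    size = nums - 28
    nums = 19
    nums = -14
    nums = size // size
    size = 40 - size
    emit(nums)
    record(40)
    nums = 34 + nums
    size = 16
    return nums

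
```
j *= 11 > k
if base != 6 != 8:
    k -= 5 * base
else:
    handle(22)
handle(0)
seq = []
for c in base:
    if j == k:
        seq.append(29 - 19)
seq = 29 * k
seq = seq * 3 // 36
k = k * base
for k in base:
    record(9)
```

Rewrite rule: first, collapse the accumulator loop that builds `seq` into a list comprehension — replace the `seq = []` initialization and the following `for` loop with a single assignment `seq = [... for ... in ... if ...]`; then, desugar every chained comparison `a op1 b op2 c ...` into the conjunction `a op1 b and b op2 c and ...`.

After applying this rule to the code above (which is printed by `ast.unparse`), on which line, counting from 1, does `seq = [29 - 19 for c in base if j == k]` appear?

Transformed code:
j *= 11 > k
if base != 6 and 6 != 8:
    k -= 5 * base
else:
    handle(22)
handle(0)
seq = [29 - 19 for c in base if j == k]
seq = 29 * k
seq = seq * 3 // 36
k = k * base
for k in base:
    record(9)

7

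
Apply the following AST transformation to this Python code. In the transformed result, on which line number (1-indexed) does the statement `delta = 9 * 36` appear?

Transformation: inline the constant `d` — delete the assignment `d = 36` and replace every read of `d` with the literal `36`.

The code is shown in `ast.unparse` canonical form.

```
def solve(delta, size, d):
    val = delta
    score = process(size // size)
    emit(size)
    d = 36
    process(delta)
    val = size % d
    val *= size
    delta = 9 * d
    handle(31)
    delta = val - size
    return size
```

Transformed code:
def solve(delta, size, d):
    val = delta
    score = process(size // size)
    emit(size)
    process(delta)
    val = size % 36
    val *= size
    delta = 9 * 36
    handle(31)
    delta = val - size
    return size

8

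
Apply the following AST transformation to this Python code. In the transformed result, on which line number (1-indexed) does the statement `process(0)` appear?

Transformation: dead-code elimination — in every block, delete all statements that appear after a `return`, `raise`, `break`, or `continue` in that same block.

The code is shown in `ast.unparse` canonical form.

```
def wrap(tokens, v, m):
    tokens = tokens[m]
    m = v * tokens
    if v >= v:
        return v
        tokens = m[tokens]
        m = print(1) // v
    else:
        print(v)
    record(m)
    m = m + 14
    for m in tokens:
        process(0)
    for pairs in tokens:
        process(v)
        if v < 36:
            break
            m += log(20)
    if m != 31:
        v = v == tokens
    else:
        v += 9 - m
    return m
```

Transformed code:
def wrap(tokens, v, m):
    tokens = tokens[m]
    m = v * tokens
    if v >= v:
        return v
    else:
        print(v)
    record(m)
    m = m + 14
    for m in tokens:
        process(0)
    for pairs in tokens:
        process(v)
        if v < 36:
            break
    if m != 31:
        v = v == tokens
    else:
        v += 9 - m
    return m

11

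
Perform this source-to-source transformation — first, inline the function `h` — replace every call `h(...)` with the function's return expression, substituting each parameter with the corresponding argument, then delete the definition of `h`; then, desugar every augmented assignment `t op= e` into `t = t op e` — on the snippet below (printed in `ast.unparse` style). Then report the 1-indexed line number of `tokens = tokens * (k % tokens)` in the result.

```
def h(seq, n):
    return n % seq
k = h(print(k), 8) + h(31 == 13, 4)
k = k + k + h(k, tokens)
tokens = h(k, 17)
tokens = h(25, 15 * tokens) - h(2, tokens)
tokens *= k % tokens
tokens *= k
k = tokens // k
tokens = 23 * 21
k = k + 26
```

Transformed code:
k = 8 % print(k) + 4 % (31 == 13)
k = k + k + tokens % k
tokens = 17 % k
tokens = 15 * tokens % 25 - tokens % 2
tokens = tokens * (k % tokens)
tokens = tokens * k
k = tokens // k
tokens = 23 * 21
k = k + 26

5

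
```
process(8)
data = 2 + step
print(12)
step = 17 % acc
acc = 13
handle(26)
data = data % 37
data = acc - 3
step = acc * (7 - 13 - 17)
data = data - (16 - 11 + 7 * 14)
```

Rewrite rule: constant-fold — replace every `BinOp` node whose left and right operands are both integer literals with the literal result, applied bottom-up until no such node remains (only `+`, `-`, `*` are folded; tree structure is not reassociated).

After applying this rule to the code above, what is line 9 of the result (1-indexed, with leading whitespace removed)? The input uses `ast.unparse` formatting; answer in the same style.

step = acc * -23

Transformed code:
process(8)
data = 2 + step
print(12)
step = 17 % acc
acc = 13
handle(26)
data = data % 37
data = acc - 3
step = acc * -23
data = data - 103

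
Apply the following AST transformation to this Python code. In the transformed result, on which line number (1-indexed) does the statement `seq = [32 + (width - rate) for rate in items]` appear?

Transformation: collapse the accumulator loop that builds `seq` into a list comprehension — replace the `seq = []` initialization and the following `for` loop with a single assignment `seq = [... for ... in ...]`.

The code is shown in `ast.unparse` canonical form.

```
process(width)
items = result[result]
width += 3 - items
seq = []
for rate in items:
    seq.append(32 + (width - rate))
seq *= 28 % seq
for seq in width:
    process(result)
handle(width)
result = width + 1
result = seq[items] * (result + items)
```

Transformed code:
process(width)
items = result[result]
width += 3 - items
seq = [32 + (width - rate) for rate in items]
seq *= 28 % seq
for seq in width:
    process(result)
handle(width)
result = width + 1
result = seq[items] * (result + items)

4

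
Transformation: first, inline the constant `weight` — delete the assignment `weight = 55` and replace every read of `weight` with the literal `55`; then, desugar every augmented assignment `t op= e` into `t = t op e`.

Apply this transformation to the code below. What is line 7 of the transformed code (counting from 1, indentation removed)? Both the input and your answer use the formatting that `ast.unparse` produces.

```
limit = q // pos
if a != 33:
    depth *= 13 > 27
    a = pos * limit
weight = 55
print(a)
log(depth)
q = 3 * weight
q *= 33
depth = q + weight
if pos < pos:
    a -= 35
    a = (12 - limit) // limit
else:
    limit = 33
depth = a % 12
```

Transformed code:
limit = q // pos
if a != 33:
    depth = depth * (13 > 27)
    a = pos * limit
print(a)
log(depth)
q = 3 * 55
q = q * 33
depth = q + 55
if pos < pos:
    a = a - 35
    a = (12 - limit) // limit
else:
    limit = 33
depth = a % 12

q = 3 * 55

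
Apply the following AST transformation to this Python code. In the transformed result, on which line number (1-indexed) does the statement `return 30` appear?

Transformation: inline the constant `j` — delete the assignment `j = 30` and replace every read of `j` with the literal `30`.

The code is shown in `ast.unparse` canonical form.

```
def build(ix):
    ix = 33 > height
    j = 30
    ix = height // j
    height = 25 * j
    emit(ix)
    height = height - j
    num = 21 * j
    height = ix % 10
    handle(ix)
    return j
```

Transformed code:
def build(ix):
    ix = 33 > height
    ix = height // 30
    height = 25 * 30
    emit(ix)
    height = height - 30
    num = 21 * 30
    height = ix % 10
    handle(ix)
    return 30

10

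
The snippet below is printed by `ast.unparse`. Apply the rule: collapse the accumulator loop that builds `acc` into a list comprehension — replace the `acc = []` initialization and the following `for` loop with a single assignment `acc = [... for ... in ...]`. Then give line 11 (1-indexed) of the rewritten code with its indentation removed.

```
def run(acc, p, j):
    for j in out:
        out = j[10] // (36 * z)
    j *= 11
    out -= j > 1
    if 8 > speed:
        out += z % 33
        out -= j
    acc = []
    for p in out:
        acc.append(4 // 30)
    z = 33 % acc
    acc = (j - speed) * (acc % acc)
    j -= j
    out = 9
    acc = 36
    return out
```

acc = (j - speed) * (acc % acc)

Transformed code:
def run(acc, p, j):
    for j in out:
        out = j[10] // (36 * z)
    j *= 11
    out -= j > 1
    if 8 > speed:
        out += z % 33
        out -= j
    acc = [4 // 30 for p in out]
    z = 33 % acc
    acc = (j - speed) * (acc % acc)
    j -= j
    out = 9
    acc = 36
    return out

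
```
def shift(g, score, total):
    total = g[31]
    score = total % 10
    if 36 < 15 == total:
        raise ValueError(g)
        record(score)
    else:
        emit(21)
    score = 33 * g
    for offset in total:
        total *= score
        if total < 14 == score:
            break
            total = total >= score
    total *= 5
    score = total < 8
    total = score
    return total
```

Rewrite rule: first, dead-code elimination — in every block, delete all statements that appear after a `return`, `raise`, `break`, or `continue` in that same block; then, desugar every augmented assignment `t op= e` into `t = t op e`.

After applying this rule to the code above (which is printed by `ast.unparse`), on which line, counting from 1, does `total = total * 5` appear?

Transformed code:
def shift(g, score, total):
    total = g[31]
    score = total % 10
    if 36 < 15 == total:
        raise ValueError(g)
    else:
        emit(21)
    score = 33 * g
    for offset in total:
        total = total * score
        if total < 14 == score:
            break
    total = total * 5
    score = total < 8
    total = score
    return total

13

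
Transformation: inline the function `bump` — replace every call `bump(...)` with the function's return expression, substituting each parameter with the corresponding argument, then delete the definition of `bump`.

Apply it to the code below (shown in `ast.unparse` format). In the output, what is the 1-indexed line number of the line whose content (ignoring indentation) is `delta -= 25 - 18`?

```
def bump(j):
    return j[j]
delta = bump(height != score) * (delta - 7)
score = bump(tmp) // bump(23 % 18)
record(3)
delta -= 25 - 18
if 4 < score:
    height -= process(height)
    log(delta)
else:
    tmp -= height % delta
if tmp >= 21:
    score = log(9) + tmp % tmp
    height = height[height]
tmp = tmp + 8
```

Transformed code:
delta = (height != score)[height != score] * (delta - 7)
score = tmp[tmp] // (23 % 18)[23 % 18]
record(3)
delta -= 25 - 18
if 4 < score:
    height -= process(height)
    log(delta)
else:
    tmp -= height % delta
if tmp >= 21:
    score = log(9) + tmp % tmp
    height = height[height]
tmp = tmp + 8

4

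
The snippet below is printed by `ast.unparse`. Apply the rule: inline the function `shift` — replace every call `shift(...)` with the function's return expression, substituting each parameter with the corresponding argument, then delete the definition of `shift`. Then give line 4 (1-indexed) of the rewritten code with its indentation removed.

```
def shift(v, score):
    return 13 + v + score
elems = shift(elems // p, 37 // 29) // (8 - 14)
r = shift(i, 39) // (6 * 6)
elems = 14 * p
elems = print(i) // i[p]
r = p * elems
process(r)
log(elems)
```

Transformed code:
elems = (13 + elems // p + 37 // 29) // (8 - 14)
r = (13 + i + 39) // (6 * 6)
elems = 14 * p
elems = print(i) // i[p]
r = p * elems
process(r)
log(elems)

elems = print(i) // i[p]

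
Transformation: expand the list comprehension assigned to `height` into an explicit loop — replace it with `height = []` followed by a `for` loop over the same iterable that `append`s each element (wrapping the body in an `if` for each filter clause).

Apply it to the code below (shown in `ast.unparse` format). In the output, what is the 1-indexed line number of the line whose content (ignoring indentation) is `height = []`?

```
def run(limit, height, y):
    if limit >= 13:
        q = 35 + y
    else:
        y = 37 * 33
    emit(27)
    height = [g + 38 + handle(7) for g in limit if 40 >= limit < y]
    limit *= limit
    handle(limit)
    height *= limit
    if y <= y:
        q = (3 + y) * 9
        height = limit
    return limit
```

7

Transformed code:
def run(limit, height, y):
    if limit >= 13:
        q = 35 + y
    else:
        y = 37 * 33
    emit(27)
    height = []
    for g in limit:
        if 40 >= limit < y:
            height.append(g + 38 + handle(7))
    limit *= limit
    handle(limit)
    height *= limit
    if y <= y:
        q = (3 + y) * 9
        height = limit
    return limit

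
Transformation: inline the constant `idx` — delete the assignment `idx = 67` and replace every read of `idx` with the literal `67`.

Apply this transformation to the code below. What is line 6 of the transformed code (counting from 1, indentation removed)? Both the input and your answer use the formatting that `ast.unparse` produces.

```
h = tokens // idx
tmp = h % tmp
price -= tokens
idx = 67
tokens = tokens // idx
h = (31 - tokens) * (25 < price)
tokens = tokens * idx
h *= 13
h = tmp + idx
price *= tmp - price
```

tokens = tokens * 67

Transformed code:
h = tokens // 67
tmp = h % tmp
price -= tokens
tokens = tokens // 67
h = (31 - tokens) * (25 < price)
tokens = tokens * 67
h *= 13
h = tmp + 67
price *= tmp - price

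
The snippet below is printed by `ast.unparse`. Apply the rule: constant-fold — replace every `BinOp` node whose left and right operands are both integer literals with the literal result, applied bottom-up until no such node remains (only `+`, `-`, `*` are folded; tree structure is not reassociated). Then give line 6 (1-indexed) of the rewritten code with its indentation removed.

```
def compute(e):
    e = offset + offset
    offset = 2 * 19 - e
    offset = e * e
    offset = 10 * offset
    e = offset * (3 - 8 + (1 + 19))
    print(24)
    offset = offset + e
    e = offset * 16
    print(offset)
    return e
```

Transformed code:
def compute(e):
    e = offset + offset
    offset = 38 - e
    offset = e * e
    offset = 10 * offset
    e = offset * 15
    print(24)
    offset = offset + e
    e = offset * 16
    print(offset)
    return e

e = offset * 15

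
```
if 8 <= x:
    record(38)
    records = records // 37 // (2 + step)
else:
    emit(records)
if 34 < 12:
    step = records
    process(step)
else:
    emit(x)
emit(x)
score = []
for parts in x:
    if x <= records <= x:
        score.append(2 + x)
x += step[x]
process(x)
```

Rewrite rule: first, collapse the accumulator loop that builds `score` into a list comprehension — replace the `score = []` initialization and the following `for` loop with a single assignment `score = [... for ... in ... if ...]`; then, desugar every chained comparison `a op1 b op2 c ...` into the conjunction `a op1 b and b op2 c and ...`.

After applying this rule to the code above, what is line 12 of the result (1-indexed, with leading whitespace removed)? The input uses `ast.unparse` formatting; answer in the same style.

Transformed code:
if 8 <= x:
    record(38)
    records = records // 37 // (2 + step)
else:
    emit(records)
if 34 < 12:
    step = records
    process(step)
else:
    emit(x)
emit(x)
score = [2 + x for parts in x if x <= records and records <= x]
x += step[x]
process(x)

score = [2 + x for parts in x if x <= records and records <= x]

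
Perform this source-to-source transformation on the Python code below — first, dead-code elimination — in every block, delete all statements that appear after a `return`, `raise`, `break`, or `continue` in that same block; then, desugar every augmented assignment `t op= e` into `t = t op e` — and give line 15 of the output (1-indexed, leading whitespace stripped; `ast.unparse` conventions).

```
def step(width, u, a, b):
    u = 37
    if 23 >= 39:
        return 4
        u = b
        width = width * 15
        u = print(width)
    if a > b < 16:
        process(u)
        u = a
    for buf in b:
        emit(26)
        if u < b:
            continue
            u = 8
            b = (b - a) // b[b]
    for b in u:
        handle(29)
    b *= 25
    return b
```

return b

Transformed code:
def step(width, u, a, b):
    u = 37
    if 23 >= 39:
        return 4
    if a > b < 16:
        process(u)
        u = a
    for buf in b:
        emit(26)
        if u < b:
            continue
    for b in u:
        handle(29)
    b = b * 25
    return b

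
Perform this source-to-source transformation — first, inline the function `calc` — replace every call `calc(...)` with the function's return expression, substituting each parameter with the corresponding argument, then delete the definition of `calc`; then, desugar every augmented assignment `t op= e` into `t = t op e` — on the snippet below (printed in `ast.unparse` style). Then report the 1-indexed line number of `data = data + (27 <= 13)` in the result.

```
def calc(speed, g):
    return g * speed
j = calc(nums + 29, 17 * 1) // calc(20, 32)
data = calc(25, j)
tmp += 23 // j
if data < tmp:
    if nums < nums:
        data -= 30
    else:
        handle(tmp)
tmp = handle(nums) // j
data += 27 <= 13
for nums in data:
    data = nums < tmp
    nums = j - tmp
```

Transformed code:
j = 17 * 1 * (nums + 29) // (32 * 20)
data = j * 25
tmp = tmp + 23 // j
if data < tmp:
    if nums < nums:
        data = data - 30
    else:
        handle(tmp)
tmp = handle(nums) // j
data = data + (27 <= 13)
for nums in data:
    data = nums < tmp
    nums = j - tmp

10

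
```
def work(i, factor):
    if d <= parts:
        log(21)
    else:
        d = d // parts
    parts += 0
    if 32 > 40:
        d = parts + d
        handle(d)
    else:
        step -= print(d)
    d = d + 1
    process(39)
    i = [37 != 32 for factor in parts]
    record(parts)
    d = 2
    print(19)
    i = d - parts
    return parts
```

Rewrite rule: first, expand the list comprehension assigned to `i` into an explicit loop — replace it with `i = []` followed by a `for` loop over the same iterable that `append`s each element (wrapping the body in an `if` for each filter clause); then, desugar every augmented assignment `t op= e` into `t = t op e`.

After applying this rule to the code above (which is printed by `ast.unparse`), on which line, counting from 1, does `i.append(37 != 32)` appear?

Transformed code:
def work(i, factor):
    if d <= parts:
        log(21)
    else:
        d = d // parts
    parts = parts + 0
    if 32 > 40:
        d = parts + d
        handle(d)
    else:
        step = step - print(d)
    d = d + 1
    process(39)
    i = []
    for factor in parts:
        i.append(37 != 32)
    record(parts)
    d = 2
    print(19)
    i = d - parts
    return parts

16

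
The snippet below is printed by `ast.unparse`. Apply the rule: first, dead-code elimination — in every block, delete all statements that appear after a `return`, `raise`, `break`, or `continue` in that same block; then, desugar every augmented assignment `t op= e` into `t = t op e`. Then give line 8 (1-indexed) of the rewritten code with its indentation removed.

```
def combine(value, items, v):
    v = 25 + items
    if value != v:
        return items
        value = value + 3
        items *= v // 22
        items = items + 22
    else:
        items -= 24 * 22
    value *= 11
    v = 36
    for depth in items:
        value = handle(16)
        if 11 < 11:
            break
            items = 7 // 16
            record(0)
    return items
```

v = 36

Transformed code:
def combine(value, items, v):
    v = 25 + items
    if value != v:
        return items
    else:
        items = items - 24 * 22
    value = value * 11
    v = 36
    for depth in items:
        value = handle(16)
        if 11 < 11:
            break
    return items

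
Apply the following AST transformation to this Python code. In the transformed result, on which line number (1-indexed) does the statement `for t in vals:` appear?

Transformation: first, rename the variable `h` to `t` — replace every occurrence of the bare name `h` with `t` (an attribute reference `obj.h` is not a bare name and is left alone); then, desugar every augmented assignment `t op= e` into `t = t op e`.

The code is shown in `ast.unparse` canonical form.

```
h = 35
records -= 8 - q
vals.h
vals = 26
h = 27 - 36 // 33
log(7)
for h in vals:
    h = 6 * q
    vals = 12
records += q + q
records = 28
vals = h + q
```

Transformed code:
t = 35
records = records - (8 - q)
vals.h
vals = 26
t = 27 - 36 // 33
log(7)
for t in vals:
    t = 6 * q
    vals = 12
records = records + (q + q)
records = 28
vals = t + q

7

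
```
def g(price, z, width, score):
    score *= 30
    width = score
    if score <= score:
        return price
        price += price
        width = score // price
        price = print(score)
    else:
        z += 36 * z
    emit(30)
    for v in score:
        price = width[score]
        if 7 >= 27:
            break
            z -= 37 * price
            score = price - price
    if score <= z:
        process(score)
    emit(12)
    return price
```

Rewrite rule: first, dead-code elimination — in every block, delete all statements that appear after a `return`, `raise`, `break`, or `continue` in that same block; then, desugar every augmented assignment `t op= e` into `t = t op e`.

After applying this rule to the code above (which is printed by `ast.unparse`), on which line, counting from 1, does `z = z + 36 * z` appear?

7

Transformed code:
def g(price, z, width, score):
    score = score * 30
    width = score
    if score <= score:
        return price
    else:
        z = z + 36 * z
    emit(30)
    for v in score:
        price = width[score]
        if 7 >= 27:
            break
    if score <= z:
        process(score)
    emit(12)
    return price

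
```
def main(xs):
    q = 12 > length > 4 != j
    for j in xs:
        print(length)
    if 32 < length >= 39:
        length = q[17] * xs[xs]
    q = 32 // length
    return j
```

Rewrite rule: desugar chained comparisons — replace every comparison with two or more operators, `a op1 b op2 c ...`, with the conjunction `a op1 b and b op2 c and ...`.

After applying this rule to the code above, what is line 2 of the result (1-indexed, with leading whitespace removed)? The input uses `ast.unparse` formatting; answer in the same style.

q = 12 > length and length > 4 and (4 != j)

Transformed code:
def main(xs):
    q = 12 > length and length > 4 and (4 != j)
    for j in xs:
        print(length)
    if 32 < length and length >= 39:
        length = q[17] * xs[xs]
    q = 32 // length
    return j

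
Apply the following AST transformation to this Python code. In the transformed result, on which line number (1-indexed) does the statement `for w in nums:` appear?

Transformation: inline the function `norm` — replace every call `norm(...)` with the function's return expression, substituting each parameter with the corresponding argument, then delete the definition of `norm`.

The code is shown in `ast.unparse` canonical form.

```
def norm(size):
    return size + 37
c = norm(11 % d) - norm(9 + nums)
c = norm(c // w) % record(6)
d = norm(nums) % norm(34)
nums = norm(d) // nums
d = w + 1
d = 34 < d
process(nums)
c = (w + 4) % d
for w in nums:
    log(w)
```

Transformed code:
c = 11 % d + 37 - (9 + nums + 37)
c = (c // w + 37) % record(6)
d = (nums + 37) % (34 + 37)
nums = (d + 37) // nums
d = w + 1
d = 34 < d
process(nums)
c = (w + 4) % d
for w in nums:
    log(w)

9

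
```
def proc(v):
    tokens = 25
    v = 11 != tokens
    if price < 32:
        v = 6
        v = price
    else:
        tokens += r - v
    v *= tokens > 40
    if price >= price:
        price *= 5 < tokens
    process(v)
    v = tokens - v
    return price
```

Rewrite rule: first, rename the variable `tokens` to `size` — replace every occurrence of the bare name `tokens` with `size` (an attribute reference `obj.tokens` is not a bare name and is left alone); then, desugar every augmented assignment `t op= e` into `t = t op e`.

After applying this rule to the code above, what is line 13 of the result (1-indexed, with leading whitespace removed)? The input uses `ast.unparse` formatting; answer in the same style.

Transformed code:
def proc(v):
    size = 25
    v = 11 != size
    if price < 32:
        v = 6
        v = price
    else:
        size = size + (r - v)
    v = v * (size > 40)
    if price >= price:
        price = price * (5 < size)
    process(v)
    v = size - v
    return price

v = size - v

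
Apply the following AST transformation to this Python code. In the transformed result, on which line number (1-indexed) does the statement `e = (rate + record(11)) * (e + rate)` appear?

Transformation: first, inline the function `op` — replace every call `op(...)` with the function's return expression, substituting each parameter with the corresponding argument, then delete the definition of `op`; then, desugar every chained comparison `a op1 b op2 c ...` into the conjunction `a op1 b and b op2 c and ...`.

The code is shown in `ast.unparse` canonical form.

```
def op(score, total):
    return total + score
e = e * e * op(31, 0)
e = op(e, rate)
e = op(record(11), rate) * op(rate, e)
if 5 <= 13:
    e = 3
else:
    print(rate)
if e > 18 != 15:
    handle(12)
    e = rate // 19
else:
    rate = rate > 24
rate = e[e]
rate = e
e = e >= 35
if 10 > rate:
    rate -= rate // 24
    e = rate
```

Transformed code:
e = e * e * (0 + 31)
e = rate + e
e = (rate + record(11)) * (e + rate)
if 5 <= 13:
    e = 3
else:
    print(rate)
if e > 18 and 18 != 15:
    handle(12)
    e = rate // 19
else:
    rate = rate > 24
rate = e[e]
rate = e
e = e >= 35
if 10 > rate:
    rate -= rate // 24
    e = rate

3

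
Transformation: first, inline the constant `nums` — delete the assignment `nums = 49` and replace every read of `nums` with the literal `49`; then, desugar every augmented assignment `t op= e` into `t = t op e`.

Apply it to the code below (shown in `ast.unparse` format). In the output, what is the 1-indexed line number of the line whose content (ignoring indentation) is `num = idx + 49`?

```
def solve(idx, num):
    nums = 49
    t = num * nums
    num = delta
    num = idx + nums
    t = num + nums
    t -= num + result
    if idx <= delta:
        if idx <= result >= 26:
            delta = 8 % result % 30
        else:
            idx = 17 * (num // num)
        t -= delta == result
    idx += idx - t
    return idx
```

Transformed code:
def solve(idx, num):
    t = num * 49
    num = delta
    num = idx + 49
    t = num + 49
    t = t - (num + result)
    if idx <= delta:
        if idx <= result >= 26:
            delta = 8 % result % 30
        else:
            idx = 17 * (num // num)
        t = t - (delta == result)
    idx = idx + (idx - t)
    return idx

4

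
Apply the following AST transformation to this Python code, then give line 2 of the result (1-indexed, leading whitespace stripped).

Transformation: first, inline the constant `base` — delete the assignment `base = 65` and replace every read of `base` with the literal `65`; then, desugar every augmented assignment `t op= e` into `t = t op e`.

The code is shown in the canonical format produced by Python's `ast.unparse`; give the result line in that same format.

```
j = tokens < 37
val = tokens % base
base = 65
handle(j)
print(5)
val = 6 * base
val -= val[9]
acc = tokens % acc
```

Transformed code:
j = tokens < 37
val = tokens % 65
handle(j)
print(5)
val = 6 * 65
val = val - val[9]
acc = tokens % acc

val = tokens % 65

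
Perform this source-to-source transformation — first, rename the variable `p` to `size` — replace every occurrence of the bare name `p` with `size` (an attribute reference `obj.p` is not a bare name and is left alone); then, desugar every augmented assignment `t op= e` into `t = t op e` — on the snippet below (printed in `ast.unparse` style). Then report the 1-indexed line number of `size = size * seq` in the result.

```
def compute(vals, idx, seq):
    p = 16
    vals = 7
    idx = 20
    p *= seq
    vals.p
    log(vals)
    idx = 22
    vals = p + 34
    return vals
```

Transformed code:
def compute(vals, idx, seq):
    size = 16
    vals = 7
    idx = 20
    size = size * seq
    vals.p
    log(vals)
    idx = 22
    vals = size + 34
    return vals

5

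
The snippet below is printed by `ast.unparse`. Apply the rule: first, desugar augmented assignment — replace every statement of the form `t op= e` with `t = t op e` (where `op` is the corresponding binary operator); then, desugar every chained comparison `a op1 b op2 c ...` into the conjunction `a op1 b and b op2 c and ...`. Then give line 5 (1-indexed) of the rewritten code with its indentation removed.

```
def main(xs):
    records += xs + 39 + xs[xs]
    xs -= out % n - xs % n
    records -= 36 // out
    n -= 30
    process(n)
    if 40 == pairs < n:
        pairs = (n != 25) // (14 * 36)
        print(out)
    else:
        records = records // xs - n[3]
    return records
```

n = n - 30

Transformed code:
def main(xs):
    records = records + (xs + 39 + xs[xs])
    xs = xs - (out % n - xs % n)
    records = records - 36 // out
    n = n - 30
    process(n)
    if 40 == pairs and pairs < n:
        pairs = (n != 25) // (14 * 36)
        print(out)
    else:
        records = records // xs - n[3]
    return records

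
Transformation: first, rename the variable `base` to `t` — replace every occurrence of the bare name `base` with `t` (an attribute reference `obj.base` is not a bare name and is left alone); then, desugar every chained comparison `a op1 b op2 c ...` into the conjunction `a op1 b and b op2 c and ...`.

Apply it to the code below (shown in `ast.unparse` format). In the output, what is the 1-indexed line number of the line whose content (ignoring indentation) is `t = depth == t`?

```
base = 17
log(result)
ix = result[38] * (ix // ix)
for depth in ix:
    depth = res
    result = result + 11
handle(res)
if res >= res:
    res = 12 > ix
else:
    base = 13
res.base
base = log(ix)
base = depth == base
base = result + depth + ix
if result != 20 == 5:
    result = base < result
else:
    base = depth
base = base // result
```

Transformed code:
t = 17
log(result)
ix = result[38] * (ix // ix)
for depth in ix:
    depth = res
    result = result + 11
handle(res)
if res >= res:
    res = 12 > ix
else:
    t = 13
res.base
t = log(ix)
t = depth == t
t = result + depth + ix
if result != 20 and 20 == 5:
    result = t < result
else:
    t = depth
t = t // result

14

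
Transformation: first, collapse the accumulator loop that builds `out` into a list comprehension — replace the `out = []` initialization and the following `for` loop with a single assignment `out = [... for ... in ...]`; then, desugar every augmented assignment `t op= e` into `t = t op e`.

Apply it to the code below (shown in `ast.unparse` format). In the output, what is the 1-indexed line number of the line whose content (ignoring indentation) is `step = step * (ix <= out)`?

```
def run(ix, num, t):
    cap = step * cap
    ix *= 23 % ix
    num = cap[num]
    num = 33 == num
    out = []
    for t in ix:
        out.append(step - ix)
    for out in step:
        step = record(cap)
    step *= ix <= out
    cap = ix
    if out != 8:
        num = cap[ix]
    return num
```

9

Transformed code:
def run(ix, num, t):
    cap = step * cap
    ix = ix * (23 % ix)
    num = cap[num]
    num = 33 == num
    out = [step - ix for t in ix]
    for out in step:
        step = record(cap)
    step = step * (ix <= out)
    cap = ix
    if out != 8:
        num = cap[ix]
    return num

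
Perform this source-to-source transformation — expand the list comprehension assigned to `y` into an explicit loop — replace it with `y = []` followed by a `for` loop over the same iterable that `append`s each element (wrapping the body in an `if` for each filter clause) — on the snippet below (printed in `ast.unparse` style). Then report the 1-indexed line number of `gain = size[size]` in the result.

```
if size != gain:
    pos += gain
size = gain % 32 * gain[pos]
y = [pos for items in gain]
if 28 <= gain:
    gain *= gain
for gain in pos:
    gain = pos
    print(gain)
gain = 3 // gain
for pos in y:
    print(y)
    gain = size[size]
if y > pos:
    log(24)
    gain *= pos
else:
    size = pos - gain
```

Transformed code:
if size != gain:
    pos += gain
size = gain % 32 * gain[pos]
y = []
for items in gain:
    y.append(pos)
if 28 <= gain:
    gain *= gain
for gain in pos:
    gain = pos
    print(gain)
gain = 3 // gain
for pos in y:
    print(y)
    gain = size[size]
if y > pos:
    log(24)
    gain *= pos
else:
    size = pos - gain

15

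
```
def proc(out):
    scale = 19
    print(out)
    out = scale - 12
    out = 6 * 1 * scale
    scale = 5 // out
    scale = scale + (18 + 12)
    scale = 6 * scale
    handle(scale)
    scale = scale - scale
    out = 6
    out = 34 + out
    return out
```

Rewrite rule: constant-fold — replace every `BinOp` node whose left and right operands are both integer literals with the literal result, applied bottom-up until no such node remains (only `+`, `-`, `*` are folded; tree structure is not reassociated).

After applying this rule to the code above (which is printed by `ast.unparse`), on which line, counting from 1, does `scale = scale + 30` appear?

Transformed code:
def proc(out):
    scale = 19
    print(out)
    out = scale - 12
    out = 6 * scale
    scale = 5 // out
    scale = scale + 30
    scale = 6 * scale
    handle(scale)
    scale = scale - scale
    out = 6
    out = 34 + out
    return out

7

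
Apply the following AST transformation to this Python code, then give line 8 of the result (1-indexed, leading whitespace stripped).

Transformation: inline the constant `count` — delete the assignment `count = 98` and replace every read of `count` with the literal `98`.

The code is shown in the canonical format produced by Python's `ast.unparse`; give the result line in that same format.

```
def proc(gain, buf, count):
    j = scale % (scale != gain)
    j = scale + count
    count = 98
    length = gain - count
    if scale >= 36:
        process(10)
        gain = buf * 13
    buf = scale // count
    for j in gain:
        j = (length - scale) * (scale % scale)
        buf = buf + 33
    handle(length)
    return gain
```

buf = scale // 98

Transformed code:
def proc(gain, buf, count):
    j = scale % (scale != gain)
    j = scale + 98
    length = gain - 98
    if scale >= 36:
        process(10)
        gain = buf * 13
    buf = scale // 98
    for j in gain:
        j = (length - scale) * (scale % scale)
        buf = buf + 33
    handle(length)
    return gain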